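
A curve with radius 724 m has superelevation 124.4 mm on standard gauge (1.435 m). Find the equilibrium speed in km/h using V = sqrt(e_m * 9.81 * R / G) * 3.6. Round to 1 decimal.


Convert cant: e = 124.4 mm = 0.1244 m
V_ms = sqrt(0.1244 * 9.81 * 724 / 1.435)
V_ms = sqrt(615.709781) = 24.8135 m/s
V = 24.8135 * 3.6 = 89.3 km/h

89.3


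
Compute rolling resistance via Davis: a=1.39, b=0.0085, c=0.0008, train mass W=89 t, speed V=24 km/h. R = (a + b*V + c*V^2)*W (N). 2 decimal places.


b*V = 0.0085 * 24 = 0.204
c*V^2 = 0.0008 * 576 = 0.4608
R_per_t = 1.39 + 0.204 + 0.4608 = 2.0548 N/t
R_total = 2.0548 * 89 = 182.88 N

182.88


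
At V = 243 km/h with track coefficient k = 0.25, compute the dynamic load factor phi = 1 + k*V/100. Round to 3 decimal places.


phi = 1 + k * V / 100
phi = 1 + 0.25 * 243 / 100
phi = 1 + 0.6075
phi = 1.608

1.608


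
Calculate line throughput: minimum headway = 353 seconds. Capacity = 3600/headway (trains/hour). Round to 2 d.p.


Capacity = 3600 / headway
Capacity = 3600 / 353
Capacity = 10.20 trains/hour

10.20


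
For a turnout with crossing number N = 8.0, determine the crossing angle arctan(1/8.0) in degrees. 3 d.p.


1/N = 1/8.0 = 0.125
angle = arctan(0.125) = 0.124355 rad
angle = 0.124355 * 180/pi = 7.125 degrees

7.125


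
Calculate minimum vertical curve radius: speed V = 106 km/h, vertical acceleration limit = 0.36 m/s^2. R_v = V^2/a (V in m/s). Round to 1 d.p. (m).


Convert speed: V = 106 / 3.6 = 29.4444 m/s
V^2 = 866.9753 m^2/s^2
R_v = 866.9753 / 0.36
R_v = 2408.3 m

2408.3


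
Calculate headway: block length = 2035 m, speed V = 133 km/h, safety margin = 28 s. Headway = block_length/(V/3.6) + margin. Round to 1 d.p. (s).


V = 133 / 3.6 = 36.9444 m/s
Block traversal time = 2035 / 36.9444 = 55.0827 s
Headway = 55.0827 + 28
Headway = 83.1 s

83.1


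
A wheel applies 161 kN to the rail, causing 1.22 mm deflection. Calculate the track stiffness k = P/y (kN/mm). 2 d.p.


Track stiffness k = P / y
k = 161 / 1.22
k = 131.97 kN/mm

131.97


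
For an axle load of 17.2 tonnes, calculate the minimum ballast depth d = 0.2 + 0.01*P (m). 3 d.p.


d = 0.2 + 0.01 * 17.2
d = 0.2 + 0.172
d = 0.372 m

0.372


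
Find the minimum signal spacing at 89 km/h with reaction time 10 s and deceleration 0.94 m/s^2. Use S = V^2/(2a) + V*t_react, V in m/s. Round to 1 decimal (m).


V = 89 / 3.6 = 24.7222 m/s
Braking distance = 24.7222^2 / (2*0.94) = 325.1001 m
Sighting distance = 24.7222 * 10 = 247.2222 m
S = 325.1001 + 247.2222 = 572.3 m

572.3


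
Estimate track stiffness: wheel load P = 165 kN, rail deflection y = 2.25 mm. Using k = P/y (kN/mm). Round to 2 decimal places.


Track stiffness k = P / y
k = 165 / 2.25
k = 73.33 kN/mm

73.33


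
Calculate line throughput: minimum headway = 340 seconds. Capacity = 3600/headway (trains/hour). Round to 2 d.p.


Capacity = 3600 / headway
Capacity = 3600 / 340
Capacity = 10.59 trains/hour

10.59


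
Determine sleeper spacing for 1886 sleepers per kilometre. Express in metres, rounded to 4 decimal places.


Spacing = 1000 m / number of sleepers
Spacing = 1000 / 1886
Spacing = 0.5302 m

0.5302


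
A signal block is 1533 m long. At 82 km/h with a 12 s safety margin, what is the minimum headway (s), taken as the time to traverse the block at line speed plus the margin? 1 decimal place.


V = 82 / 3.6 = 22.7778 m/s
Block traversal time = 1533 / 22.7778 = 67.3024 s
Headway = 67.3024 + 12
Headway = 79.3 s

79.3


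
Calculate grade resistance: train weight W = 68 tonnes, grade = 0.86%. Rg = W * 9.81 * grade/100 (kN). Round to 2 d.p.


Rg = W * 9.81 * grade / 100
Rg = 68 * 9.81 * 0.86 / 100
Rg = 667.08 * 0.0086
Rg = 5.74 kN

5.74


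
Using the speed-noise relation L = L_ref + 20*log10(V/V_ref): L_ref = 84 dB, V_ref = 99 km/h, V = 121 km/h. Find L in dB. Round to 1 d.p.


V/V_ref = 121 / 99 = 1.222222
log10(1.222222) = 0.08715
20 * 0.08715 = 1.743
L = 84 + 1.743 = 85.7 dB

85.7


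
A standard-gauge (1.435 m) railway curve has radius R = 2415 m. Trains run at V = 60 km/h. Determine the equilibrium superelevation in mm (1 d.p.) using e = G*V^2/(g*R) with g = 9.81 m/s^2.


Convert speed: V = 60 / 3.6 = 16.6667 m/s
Apply formula: e = 1.435 * 16.6667^2 / (9.81 * 2415)
e = 1.435 * 277.7778 / 23691.15
e = 0.016825 m = 16.8 mm

16.8


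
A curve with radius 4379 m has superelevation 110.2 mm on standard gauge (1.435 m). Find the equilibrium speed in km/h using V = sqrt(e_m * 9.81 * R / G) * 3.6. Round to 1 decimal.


Convert cant: e = 110.2 mm = 0.1102 m
V_ms = sqrt(0.1102 * 9.81 * 4379 / 1.435)
V_ms = sqrt(3298.934145) = 57.4363 m/s
V = 57.4363 * 3.6 = 206.8 km/h

206.8


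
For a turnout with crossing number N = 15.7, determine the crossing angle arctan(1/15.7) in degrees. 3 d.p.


1/N = 1/15.7 = 0.063694
angle = arctan(0.063694) = 0.063608 rad
angle = 0.063608 * 180/pi = 3.644 degrees

3.644


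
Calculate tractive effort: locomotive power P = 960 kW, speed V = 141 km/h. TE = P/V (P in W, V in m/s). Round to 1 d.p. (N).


Convert: P = 960 kW = 960000 W
V = 141 / 3.6 = 39.1667 m/s
TE = 960000 / 39.1667
TE = 24510.6 N

24510.6


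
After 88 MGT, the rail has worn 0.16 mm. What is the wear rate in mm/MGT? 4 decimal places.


Wear rate = total wear / cumulative tonnage
Rate = 0.16 / 88
Rate = 0.0018 mm/MGT

0.0018


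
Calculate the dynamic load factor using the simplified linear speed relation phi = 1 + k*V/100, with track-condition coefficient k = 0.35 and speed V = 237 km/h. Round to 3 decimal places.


phi = 1 + k * V / 100
phi = 1 + 0.35 * 237 / 100
phi = 1 + 0.8295
phi = 1.830

1.830


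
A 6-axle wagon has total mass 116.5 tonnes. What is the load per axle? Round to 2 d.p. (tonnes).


Load per axle = total weight / number of axles
Load = 116.5 / 6
Load = 19.42 tonnes

19.42


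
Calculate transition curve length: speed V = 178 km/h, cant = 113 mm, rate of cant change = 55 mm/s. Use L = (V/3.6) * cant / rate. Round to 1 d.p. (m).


Convert speed: V = 178 / 3.6 = 49.4444 m/s
L = 49.4444 * 113 / 55
L = 5587.2222 / 55
L = 101.6 m

101.6


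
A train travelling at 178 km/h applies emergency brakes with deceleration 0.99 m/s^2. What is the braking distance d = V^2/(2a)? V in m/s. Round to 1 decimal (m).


Convert speed: V = 178 / 3.6 = 49.4444 m/s
V^2 = 2444.7531
d = 2444.7531 / (2 * 0.99)
d = 2444.7531 / 1.98
d = 1234.7 m

1234.7


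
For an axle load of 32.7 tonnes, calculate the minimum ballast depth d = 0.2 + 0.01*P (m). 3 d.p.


d = 0.2 + 0.01 * 32.7
d = 0.2 + 0.327
d = 0.527 m

0.527


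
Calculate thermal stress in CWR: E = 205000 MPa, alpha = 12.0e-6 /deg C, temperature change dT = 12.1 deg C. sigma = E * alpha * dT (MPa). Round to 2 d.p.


sigma = E * alpha * dT
sigma = 205000 * 12.0e-6 * 12.1
sigma = 2.46 * 12.1
sigma = 29.77 MPa

29.77


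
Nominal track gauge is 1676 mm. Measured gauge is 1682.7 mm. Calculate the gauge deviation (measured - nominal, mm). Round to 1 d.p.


Deviation = measured - nominal
Deviation = 1682.7 - 1676
Deviation = 6.7 mm

6.7


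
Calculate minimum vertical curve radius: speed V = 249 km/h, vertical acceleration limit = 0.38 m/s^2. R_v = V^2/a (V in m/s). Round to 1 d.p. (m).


Convert speed: V = 249 / 3.6 = 69.1667 m/s
V^2 = 4784.0278 m^2/s^2
R_v = 4784.0278 / 0.38
R_v = 12589.5 m

12589.5


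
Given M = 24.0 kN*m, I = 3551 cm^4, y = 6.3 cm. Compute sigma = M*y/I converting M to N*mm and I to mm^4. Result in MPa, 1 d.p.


Convert units:
M = 24.0 kN*m = 24000000 N*mm
y = 6.3 cm = 63 mm
I = 3551 cm^4 = 35510000 mm^4
sigma = 24000000 * 63 / 35510000
sigma = 42.6 MPa

42.6


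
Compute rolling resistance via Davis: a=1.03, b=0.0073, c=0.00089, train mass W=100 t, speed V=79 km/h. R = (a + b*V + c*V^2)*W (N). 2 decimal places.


b*V = 0.0073 * 79 = 0.5767
c*V^2 = 0.00089 * 6241 = 5.55449
R_per_t = 1.03 + 0.5767 + 5.55449 = 7.16119 N/t
R_total = 7.16119 * 100 = 716.12 N

716.12


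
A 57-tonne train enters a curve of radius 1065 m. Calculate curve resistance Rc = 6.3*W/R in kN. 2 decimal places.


Rc = 6.3 * W / R
Rc = 6.3 * 57 / 1065
Rc = 359.1 / 1065
Rc = 0.34 kN

0.34


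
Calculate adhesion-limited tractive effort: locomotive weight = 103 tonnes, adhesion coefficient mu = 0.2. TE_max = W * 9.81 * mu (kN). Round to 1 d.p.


TE_max = W * g * mu
TE_max = 103 * 9.81 * 0.2
TE_max = 1010.43 * 0.2
TE_max = 202.1 kN

202.1


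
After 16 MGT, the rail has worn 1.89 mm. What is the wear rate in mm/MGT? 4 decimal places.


Wear rate = total wear / cumulative tonnage
Rate = 1.89 / 16
Rate = 0.1181 mm/MGT

0.1181


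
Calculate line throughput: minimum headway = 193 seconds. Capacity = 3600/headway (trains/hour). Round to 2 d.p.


Capacity = 3600 / headway
Capacity = 3600 / 193
Capacity = 18.65 trains/hour

18.65


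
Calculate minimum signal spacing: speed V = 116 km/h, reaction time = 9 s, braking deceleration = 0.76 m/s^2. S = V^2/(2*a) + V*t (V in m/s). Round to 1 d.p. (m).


V = 116 / 3.6 = 32.2222 m/s
Braking distance = 32.2222^2 / (2*0.76) = 683.0734 m
Sighting distance = 32.2222 * 9 = 290.0 m
S = 683.0734 + 290.0 = 973.1 m

973.1


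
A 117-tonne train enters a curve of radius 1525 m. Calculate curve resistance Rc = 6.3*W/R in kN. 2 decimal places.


Rc = 6.3 * W / R
Rc = 6.3 * 117 / 1525
Rc = 737.1 / 1525
Rc = 0.48 kN

0.48


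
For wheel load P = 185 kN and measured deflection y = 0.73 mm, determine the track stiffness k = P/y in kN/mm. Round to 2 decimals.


Track stiffness k = P / y
k = 185 / 0.73
k = 253.42 kN/mm

253.42


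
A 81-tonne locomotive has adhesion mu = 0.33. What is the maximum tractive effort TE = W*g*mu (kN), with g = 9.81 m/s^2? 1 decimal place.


TE_max = W * g * mu
TE_max = 81 * 9.81 * 0.33
TE_max = 794.61 * 0.33
TE_max = 262.2 kN

262.2


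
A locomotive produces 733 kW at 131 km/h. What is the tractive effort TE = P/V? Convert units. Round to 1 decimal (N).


Convert: P = 733 kW = 733000 W
V = 131 / 3.6 = 36.3889 m/s
TE = 733000 / 36.3889
TE = 20143.5 N

20143.5


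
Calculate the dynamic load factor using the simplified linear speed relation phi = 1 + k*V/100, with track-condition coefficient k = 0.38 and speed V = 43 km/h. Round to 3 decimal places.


phi = 1 + k * V / 100
phi = 1 + 0.38 * 43 / 100
phi = 1 + 0.1634
phi = 1.163

1.163


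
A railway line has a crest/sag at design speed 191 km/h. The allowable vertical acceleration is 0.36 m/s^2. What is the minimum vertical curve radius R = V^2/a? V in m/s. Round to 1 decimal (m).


Convert speed: V = 191 / 3.6 = 53.0556 m/s
V^2 = 2814.892 m^2/s^2
R_v = 2814.892 / 0.36
R_v = 7819.1 m

7819.1


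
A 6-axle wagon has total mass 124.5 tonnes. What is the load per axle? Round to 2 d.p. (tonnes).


Load per axle = total weight / number of axles
Load = 124.5 / 6
Load = 20.75 tonnes

20.75


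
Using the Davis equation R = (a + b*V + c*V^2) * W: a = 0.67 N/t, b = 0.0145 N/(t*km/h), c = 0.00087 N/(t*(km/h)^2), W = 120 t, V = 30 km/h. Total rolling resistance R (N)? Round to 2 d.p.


b*V = 0.0145 * 30 = 0.435
c*V^2 = 0.00087 * 900 = 0.783
R_per_t = 0.67 + 0.435 + 0.783 = 1.888 N/t
R_total = 1.888 * 120 = 226.56 N

226.56


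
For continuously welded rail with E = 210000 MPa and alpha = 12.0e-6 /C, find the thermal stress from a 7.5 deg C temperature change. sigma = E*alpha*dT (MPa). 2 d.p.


sigma = E * alpha * dT
sigma = 210000 * 12.0e-6 * 7.5
sigma = 2.52 * 7.5
sigma = 18.90 MPa

18.90


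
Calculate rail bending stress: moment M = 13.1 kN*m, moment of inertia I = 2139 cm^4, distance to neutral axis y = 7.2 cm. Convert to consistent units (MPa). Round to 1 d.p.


Convert units:
M = 13.1 kN*m = 13100000 N*mm
y = 7.2 cm = 72 mm
I = 2139 cm^4 = 21390000 mm^4
sigma = 13100000 * 72 / 21390000
sigma = 44.1 MPa

44.1


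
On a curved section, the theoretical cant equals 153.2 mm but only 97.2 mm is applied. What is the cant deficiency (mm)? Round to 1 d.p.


Cant deficiency = equilibrium cant - actual cant
CD = 153.2 - 97.2
CD = 56.0 mm

56.0


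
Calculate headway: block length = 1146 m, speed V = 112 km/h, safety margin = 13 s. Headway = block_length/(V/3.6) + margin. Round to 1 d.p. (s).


V = 112 / 3.6 = 31.1111 m/s
Block traversal time = 1146 / 31.1111 = 36.8357 s
Headway = 36.8357 + 13
Headway = 49.8 s

49.8


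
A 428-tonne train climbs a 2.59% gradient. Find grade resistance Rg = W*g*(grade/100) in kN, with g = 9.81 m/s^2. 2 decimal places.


Rg = W * 9.81 * grade / 100
Rg = 428 * 9.81 * 2.59 / 100
Rg = 4198.68 * 0.0259
Rg = 108.75 kN

108.75


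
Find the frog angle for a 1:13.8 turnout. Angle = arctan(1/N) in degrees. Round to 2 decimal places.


1/N = 1/13.8 = 0.072464
angle = arctan(0.072464) = 0.072337 rad
angle = 0.072337 * 180/pi = 4.14 degrees

4.14


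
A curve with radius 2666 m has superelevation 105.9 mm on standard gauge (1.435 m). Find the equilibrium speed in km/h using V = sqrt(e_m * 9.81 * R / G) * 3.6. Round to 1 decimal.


Convert cant: e = 105.9 mm = 0.1059 m
V_ms = sqrt(0.1059 * 9.81 * 2666 / 1.435)
V_ms = sqrt(1930.070672) = 43.9326 m/s
V = 43.9326 * 3.6 = 158.2 km/h

158.2


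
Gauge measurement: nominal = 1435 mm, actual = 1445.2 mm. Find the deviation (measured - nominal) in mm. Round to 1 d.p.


Deviation = measured - nominal
Deviation = 1445.2 - 1435
Deviation = 10.2 mm

10.2


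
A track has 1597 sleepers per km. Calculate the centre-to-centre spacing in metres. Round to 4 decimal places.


Spacing = 1000 m / number of sleepers
Spacing = 1000 / 1597
Spacing = 0.6262 m

0.6262


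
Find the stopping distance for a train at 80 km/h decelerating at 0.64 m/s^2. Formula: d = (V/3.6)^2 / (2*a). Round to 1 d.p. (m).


Convert speed: V = 80 / 3.6 = 22.2222 m/s
V^2 = 493.8272
d = 493.8272 / (2 * 0.64)
d = 493.8272 / 1.28
d = 385.8 m

385.8


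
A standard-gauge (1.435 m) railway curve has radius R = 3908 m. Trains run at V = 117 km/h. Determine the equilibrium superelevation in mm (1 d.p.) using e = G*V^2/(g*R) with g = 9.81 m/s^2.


Convert speed: V = 117 / 3.6 = 32.5 m/s
Apply formula: e = 1.435 * 32.5^2 / (9.81 * 3908)
e = 1.435 * 1056.25 / 38337.48
e = 0.039536 m = 39.5 mm

39.5


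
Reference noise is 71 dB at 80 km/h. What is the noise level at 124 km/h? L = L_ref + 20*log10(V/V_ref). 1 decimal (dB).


V/V_ref = 124 / 80 = 1.55
log10(1.55) = 0.190332
20 * 0.190332 = 3.8066
L = 71 + 3.8066 = 74.8 dB

74.8


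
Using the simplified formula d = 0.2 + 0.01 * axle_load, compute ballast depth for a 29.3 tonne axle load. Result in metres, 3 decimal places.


d = 0.2 + 0.01 * 29.3
d = 0.2 + 0.293
d = 0.493 m

0.493


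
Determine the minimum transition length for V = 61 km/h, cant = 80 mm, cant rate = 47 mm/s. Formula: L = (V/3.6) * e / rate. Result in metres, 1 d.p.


Convert speed: V = 61 / 3.6 = 16.9444 m/s
L = 16.9444 * 80 / 47
L = 1355.5556 / 47
L = 28.8 m

28.8


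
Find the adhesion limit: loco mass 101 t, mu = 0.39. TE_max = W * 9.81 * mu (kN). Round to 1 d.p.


TE_max = W * g * mu
TE_max = 101 * 9.81 * 0.39
TE_max = 990.81 * 0.39
TE_max = 386.4 kN

386.4


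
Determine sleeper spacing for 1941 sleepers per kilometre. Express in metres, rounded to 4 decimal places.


Spacing = 1000 m / number of sleepers
Spacing = 1000 / 1941
Spacing = 0.5152 m

0.5152


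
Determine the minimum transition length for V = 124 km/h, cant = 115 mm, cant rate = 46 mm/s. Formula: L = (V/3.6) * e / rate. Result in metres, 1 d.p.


Convert speed: V = 124 / 3.6 = 34.4444 m/s
L = 34.4444 * 115 / 46
L = 3961.1111 / 46
L = 86.1 m

86.1


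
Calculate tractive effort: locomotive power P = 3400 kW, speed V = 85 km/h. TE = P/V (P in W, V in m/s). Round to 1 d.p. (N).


Convert: P = 3400 kW = 3400000 W
V = 85 / 3.6 = 23.6111 m/s
TE = 3400000 / 23.6111
TE = 144000.0 N

144000.0


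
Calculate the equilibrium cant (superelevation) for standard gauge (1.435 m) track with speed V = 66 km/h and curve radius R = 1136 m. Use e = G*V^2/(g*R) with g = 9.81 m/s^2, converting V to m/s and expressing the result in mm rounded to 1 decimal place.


Convert speed: V = 66 / 3.6 = 18.3333 m/s
Apply formula: e = 1.435 * 18.3333^2 / (9.81 * 1136)
e = 1.435 * 336.1111 / 11144.16
e = 0.04328 m = 43.3 mm

43.3


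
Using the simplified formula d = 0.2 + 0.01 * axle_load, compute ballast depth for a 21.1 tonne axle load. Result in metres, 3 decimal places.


d = 0.2 + 0.01 * 21.1
d = 0.2 + 0.211
d = 0.411 m

0.411


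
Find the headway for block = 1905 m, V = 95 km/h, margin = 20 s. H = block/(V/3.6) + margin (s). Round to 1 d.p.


V = 95 / 3.6 = 26.3889 m/s
Block traversal time = 1905 / 26.3889 = 72.1895 s
Headway = 72.1895 + 20
Headway = 92.2 s

92.2


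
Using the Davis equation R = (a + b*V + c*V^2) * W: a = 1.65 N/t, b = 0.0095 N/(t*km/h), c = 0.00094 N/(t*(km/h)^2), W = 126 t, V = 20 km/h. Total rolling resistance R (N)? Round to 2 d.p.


b*V = 0.0095 * 20 = 0.19
c*V^2 = 0.00094 * 400 = 0.376
R_per_t = 1.65 + 0.19 + 0.376 = 2.216 N/t
R_total = 2.216 * 126 = 279.22 N

279.22


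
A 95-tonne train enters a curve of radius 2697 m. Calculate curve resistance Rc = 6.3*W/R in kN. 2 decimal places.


Rc = 6.3 * W / R
Rc = 6.3 * 95 / 2697
Rc = 598.5 / 2697
Rc = 0.22 kN

0.22


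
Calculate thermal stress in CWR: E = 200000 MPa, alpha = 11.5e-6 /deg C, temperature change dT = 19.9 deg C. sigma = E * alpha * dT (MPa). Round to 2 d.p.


sigma = E * alpha * dT
sigma = 200000 * 11.5e-6 * 19.9
sigma = 2.3 * 19.9
sigma = 45.77 MPa

45.77


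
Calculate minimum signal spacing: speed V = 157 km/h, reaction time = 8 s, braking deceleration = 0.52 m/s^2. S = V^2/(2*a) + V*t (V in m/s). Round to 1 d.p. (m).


V = 157 / 3.6 = 43.6111 m/s
Braking distance = 43.6111^2 / (2*0.52) = 1828.7779 m
Sighting distance = 43.6111 * 8 = 348.8889 m
S = 1828.7779 + 348.8889 = 2177.7 m

2177.7


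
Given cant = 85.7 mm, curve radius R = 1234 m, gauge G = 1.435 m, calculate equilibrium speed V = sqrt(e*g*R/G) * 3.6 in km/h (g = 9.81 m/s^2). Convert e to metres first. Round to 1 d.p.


Convert cant: e = 85.7 mm = 0.0857 m
V_ms = sqrt(0.0857 * 9.81 * 1234 / 1.435)
V_ms = sqrt(722.958033) = 26.8879 m/s
V = 26.8879 * 3.6 = 96.8 km/h

96.8


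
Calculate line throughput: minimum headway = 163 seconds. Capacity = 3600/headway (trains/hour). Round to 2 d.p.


Capacity = 3600 / headway
Capacity = 3600 / 163
Capacity = 22.09 trains/hour

22.09


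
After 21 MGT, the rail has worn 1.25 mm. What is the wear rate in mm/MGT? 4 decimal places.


Wear rate = total wear / cumulative tonnage
Rate = 1.25 / 21
Rate = 0.0595 mm/MGT

0.0595


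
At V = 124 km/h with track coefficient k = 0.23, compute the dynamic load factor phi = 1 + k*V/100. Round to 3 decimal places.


phi = 1 + k * V / 100
phi = 1 + 0.23 * 124 / 100
phi = 1 + 0.2852
phi = 1.285

1.285


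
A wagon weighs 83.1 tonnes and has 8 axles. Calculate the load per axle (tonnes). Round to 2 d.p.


Load per axle = total weight / number of axles
Load = 83.1 / 8
Load = 10.39 tonnes

10.39


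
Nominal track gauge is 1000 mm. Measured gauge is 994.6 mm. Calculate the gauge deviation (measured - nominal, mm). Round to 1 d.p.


Deviation = measured - nominal
Deviation = 994.6 - 1000
Deviation = -5.4 mm

-5.4


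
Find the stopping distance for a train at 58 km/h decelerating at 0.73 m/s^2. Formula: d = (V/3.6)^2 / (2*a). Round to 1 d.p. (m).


Convert speed: V = 58 / 3.6 = 16.1111 m/s
V^2 = 259.5679
d = 259.5679 / (2 * 0.73)
d = 259.5679 / 1.46
d = 177.8 m

177.8


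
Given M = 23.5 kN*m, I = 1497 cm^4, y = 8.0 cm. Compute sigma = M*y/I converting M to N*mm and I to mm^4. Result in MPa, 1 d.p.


Convert units:
M = 23.5 kN*m = 23500000 N*mm
y = 8.0 cm = 80 mm
I = 1497 cm^4 = 14970000 mm^4
sigma = 23500000 * 80 / 14970000
sigma = 125.6 MPa

125.6


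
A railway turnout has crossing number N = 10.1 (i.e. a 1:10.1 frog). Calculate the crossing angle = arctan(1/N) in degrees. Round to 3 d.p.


1/N = 1/10.1 = 0.09901
angle = arctan(0.09901) = 0.098688 rad
angle = 0.098688 * 180/pi = 5.654 degrees

5.654


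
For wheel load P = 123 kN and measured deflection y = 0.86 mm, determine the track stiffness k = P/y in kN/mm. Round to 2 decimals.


Track stiffness k = P / y
k = 123 / 0.86
k = 143.02 kN/mm

143.02


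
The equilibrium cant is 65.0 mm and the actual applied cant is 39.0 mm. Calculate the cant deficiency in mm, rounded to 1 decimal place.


Cant deficiency = equilibrium cant - actual cant
CD = 65.0 - 39.0
CD = 26.0 mm

26.0


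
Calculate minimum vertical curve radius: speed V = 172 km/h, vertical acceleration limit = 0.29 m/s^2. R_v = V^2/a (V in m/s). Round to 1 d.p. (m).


Convert speed: V = 172 / 3.6 = 47.7778 m/s
V^2 = 2282.716 m^2/s^2
R_v = 2282.716 / 0.29
R_v = 7871.4 m

7871.4


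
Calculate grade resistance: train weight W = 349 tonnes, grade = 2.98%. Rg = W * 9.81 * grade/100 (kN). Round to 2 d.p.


Rg = W * 9.81 * grade / 100
Rg = 349 * 9.81 * 2.98 / 100
Rg = 3423.69 * 0.0298
Rg = 102.03 kN

102.03


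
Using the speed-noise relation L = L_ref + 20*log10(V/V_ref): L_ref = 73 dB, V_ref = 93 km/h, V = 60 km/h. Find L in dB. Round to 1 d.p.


V/V_ref = 60 / 93 = 0.645161
log10(0.645161) = -0.190332
20 * -0.190332 = -3.8066
L = 73 + -3.8066 = 69.2 dB

69.2


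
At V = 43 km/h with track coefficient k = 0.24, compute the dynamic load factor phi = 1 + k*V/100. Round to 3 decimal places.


phi = 1 + k * V / 100
phi = 1 + 0.24 * 43 / 100
phi = 1 + 0.1032
phi = 1.103

1.103


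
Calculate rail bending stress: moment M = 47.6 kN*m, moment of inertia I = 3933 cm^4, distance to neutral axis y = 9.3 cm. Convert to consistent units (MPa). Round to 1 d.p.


Convert units:
M = 47.6 kN*m = 47600000 N*mm
y = 9.3 cm = 93 mm
I = 3933 cm^4 = 39330000 mm^4
sigma = 47600000 * 93 / 39330000
sigma = 112.6 MPa

112.6


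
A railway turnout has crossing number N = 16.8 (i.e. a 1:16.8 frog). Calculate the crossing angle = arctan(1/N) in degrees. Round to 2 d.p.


1/N = 1/16.8 = 0.059524
angle = arctan(0.059524) = 0.059454 rad
angle = 0.059454 * 180/pi = 3.41 degrees

3.41


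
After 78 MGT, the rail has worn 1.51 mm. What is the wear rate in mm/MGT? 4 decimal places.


Wear rate = total wear / cumulative tonnage
Rate = 1.51 / 78
Rate = 0.0194 mm/MGT

0.0194


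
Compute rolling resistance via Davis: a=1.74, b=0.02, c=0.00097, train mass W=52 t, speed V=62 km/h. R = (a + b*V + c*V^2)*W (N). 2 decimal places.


b*V = 0.02 * 62 = 1.24
c*V^2 = 0.00097 * 3844 = 3.72868
R_per_t = 1.74 + 1.24 + 3.72868 = 6.70868 N/t
R_total = 6.70868 * 52 = 348.85 N

348.85


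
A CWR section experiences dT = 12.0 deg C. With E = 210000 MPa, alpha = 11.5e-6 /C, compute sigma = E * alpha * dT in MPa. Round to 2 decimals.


sigma = E * alpha * dT
sigma = 210000 * 11.5e-6 * 12.0
sigma = 2.415 * 12.0
sigma = 28.98 MPa

28.98


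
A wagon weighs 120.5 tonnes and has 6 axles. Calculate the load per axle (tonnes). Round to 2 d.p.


Load per axle = total weight / number of axles
Load = 120.5 / 6
Load = 20.08 tonnes

20.08


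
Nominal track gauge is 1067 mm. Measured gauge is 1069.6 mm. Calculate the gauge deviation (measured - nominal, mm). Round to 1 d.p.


Deviation = measured - nominal
Deviation = 1069.6 - 1067
Deviation = 2.6 mm

2.6


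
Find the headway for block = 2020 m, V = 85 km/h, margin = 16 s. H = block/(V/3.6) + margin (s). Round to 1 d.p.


V = 85 / 3.6 = 23.6111 m/s
Block traversal time = 2020 / 23.6111 = 85.5529 s
Headway = 85.5529 + 16
Headway = 101.6 s

101.6


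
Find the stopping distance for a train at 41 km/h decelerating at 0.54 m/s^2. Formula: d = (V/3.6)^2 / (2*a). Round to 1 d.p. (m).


Convert speed: V = 41 / 3.6 = 11.3889 m/s
V^2 = 129.7068
d = 129.7068 / (2 * 0.54)
d = 129.7068 / 1.08
d = 120.1 m

120.1


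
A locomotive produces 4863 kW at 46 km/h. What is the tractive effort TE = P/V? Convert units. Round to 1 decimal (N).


Convert: P = 4863 kW = 4863000 W
V = 46 / 3.6 = 12.7778 m/s
TE = 4863000 / 12.7778
TE = 380582.6 N

380582.6


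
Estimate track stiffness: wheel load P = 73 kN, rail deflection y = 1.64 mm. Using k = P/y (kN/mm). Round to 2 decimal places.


Track stiffness k = P / y
k = 73 / 1.64
k = 44.51 kN/mm

44.51


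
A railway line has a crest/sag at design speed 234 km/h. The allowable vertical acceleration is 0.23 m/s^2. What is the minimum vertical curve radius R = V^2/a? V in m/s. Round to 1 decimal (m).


Convert speed: V = 234 / 3.6 = 65.0 m/s
V^2 = 4225.0 m^2/s^2
R_v = 4225.0 / 0.23
R_v = 18369.6 m

18369.6


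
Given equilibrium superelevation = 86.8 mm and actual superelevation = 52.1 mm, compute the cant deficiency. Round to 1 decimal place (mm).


Cant deficiency = equilibrium cant - actual cant
CD = 86.8 - 52.1
CD = 34.7 mm

34.7


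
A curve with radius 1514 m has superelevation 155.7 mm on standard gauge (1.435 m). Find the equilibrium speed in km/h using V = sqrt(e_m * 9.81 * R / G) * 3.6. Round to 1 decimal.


Convert cant: e = 155.7 mm = 0.1557 m
V_ms = sqrt(0.1557 * 9.81 * 1514 / 1.435)
V_ms = sqrt(1611.504765) = 40.1436 m/s
V = 40.1436 * 3.6 = 144.5 km/h

144.5


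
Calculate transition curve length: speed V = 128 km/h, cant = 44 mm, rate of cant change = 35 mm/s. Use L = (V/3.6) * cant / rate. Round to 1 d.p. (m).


Convert speed: V = 128 / 3.6 = 35.5556 m/s
L = 35.5556 * 44 / 35
L = 1564.4444 / 35
L = 44.7 m

44.7


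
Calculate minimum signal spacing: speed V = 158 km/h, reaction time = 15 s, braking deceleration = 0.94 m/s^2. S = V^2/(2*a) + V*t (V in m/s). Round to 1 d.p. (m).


V = 158 / 3.6 = 43.8889 m/s
Braking distance = 43.8889^2 / (2*0.94) = 1024.5929 m
Sighting distance = 43.8889 * 15 = 658.3333 m
S = 1024.5929 + 658.3333 = 1682.9 m

1682.9


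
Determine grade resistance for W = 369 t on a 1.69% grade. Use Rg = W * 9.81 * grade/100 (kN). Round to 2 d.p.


Rg = W * 9.81 * grade / 100
Rg = 369 * 9.81 * 1.69 / 100
Rg = 3619.89 * 0.0169
Rg = 61.18 kN

61.18


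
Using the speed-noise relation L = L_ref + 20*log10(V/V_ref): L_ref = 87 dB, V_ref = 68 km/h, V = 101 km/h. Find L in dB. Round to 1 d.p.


V/V_ref = 101 / 68 = 1.485294
log10(1.485294) = 0.171812
20 * 0.171812 = 3.4362
L = 87 + 3.4362 = 90.4 dB

90.4


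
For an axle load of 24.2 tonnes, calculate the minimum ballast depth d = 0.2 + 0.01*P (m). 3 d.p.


d = 0.2 + 0.01 * 24.2
d = 0.2 + 0.242
d = 0.442 m

0.442


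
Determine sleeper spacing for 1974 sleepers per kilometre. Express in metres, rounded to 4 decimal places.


Spacing = 1000 m / number of sleepers
Spacing = 1000 / 1974
Spacing = 0.5066 m

0.5066


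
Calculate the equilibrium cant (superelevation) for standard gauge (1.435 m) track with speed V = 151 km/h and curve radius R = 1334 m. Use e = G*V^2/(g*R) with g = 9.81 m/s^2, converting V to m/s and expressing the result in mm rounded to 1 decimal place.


Convert speed: V = 151 / 3.6 = 41.9444 m/s
Apply formula: e = 1.435 * 41.9444^2 / (9.81 * 1334)
e = 1.435 * 1759.3364 / 13086.54
e = 0.192919 m = 192.9 mm

192.9


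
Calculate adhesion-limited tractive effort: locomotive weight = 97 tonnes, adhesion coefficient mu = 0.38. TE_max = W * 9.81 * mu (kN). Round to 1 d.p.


TE_max = W * g * mu
TE_max = 97 * 9.81 * 0.38
TE_max = 951.57 * 0.38
TE_max = 361.6 kN

361.6


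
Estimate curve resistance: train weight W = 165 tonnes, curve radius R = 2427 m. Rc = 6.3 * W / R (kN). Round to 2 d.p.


Rc = 6.3 * W / R
Rc = 6.3 * 165 / 2427
Rc = 1039.5 / 2427
Rc = 0.43 kN

0.43


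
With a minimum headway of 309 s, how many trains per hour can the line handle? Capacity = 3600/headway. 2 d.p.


Capacity = 3600 / headway
Capacity = 3600 / 309
Capacity = 11.65 trains/hour

11.65


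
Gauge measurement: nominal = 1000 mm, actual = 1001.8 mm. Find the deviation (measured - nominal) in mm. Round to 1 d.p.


Deviation = measured - nominal
Deviation = 1001.8 - 1000
Deviation = 1.8 mm

1.8


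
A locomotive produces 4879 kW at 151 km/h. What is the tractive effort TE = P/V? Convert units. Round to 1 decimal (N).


Convert: P = 4879 kW = 4879000 W
V = 151 / 3.6 = 41.9444 m/s
TE = 4879000 / 41.9444
TE = 116320.5 N

116320.5


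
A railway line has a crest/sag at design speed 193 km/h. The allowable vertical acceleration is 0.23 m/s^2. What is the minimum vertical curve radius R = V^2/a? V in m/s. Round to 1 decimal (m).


Convert speed: V = 193 / 3.6 = 53.6111 m/s
V^2 = 2874.1512 m^2/s^2
R_v = 2874.1512 / 0.23
R_v = 12496.3 m

12496.3


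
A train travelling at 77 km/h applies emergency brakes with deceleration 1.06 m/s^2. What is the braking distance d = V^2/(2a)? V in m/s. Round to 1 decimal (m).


Convert speed: V = 77 / 3.6 = 21.3889 m/s
V^2 = 457.4846
d = 457.4846 / (2 * 1.06)
d = 457.4846 / 2.12
d = 215.8 m

215.8


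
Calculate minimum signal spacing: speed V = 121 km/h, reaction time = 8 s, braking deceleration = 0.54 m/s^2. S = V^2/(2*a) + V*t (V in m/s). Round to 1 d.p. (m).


V = 121 / 3.6 = 33.6111 m/s
Braking distance = 33.6111^2 / (2*0.54) = 1046.0248 m
Sighting distance = 33.6111 * 8 = 268.8889 m
S = 1046.0248 + 268.8889 = 1314.9 m

1314.9


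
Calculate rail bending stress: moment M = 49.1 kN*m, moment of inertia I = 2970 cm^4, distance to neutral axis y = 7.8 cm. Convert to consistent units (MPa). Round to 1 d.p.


Convert units:
M = 49.1 kN*m = 49100000 N*mm
y = 7.8 cm = 78 mm
I = 2970 cm^4 = 29700000 mm^4
sigma = 49100000 * 78 / 29700000
sigma = 128.9 MPa

128.9


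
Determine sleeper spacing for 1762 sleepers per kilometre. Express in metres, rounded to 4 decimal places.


Spacing = 1000 m / number of sleepers
Spacing = 1000 / 1762
Spacing = 0.5675 m

0.5675


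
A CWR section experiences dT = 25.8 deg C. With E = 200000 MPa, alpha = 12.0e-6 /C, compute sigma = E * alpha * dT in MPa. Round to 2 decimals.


sigma = E * alpha * dT
sigma = 200000 * 12.0e-6 * 25.8
sigma = 2.4 * 25.8
sigma = 61.92 MPa

61.92


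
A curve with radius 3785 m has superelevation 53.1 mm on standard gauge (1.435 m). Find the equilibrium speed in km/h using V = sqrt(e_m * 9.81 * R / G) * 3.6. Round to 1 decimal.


Convert cant: e = 53.1 mm = 0.0531 m
V_ms = sqrt(0.0531 * 9.81 * 3785 / 1.435)
V_ms = sqrt(1373.970826) = 37.0671 m/s
V = 37.0671 * 3.6 = 133.4 km/h

133.4


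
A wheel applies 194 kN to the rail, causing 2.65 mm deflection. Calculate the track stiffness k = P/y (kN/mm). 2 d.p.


Track stiffness k = P / y
k = 194 / 2.65
k = 73.21 kN/mm

73.21


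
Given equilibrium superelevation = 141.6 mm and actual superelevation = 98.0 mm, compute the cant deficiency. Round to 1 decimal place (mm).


Cant deficiency = equilibrium cant - actual cant
CD = 141.6 - 98.0
CD = 43.6 mm

43.6


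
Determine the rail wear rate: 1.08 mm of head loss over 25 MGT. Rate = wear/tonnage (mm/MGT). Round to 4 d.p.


Wear rate = total wear / cumulative tonnage
Rate = 1.08 / 25
Rate = 0.0432 mm/MGT

0.0432


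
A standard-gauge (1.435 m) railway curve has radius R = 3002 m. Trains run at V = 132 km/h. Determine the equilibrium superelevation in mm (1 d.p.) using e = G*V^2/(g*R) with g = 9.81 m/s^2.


Convert speed: V = 132 / 3.6 = 36.6667 m/s
Apply formula: e = 1.435 * 36.6667^2 / (9.81 * 3002)
e = 1.435 * 1344.4444 / 29449.62
e = 0.065511 m = 65.5 mm

65.5


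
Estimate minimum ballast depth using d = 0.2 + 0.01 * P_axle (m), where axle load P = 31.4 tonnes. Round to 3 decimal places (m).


d = 0.2 + 0.01 * 31.4
d = 0.2 + 0.314
d = 0.514 m

0.514


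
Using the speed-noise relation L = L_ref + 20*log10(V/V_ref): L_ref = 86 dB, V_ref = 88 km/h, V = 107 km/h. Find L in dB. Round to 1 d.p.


V/V_ref = 107 / 88 = 1.215909
log10(1.215909) = 0.084901
20 * 0.084901 = 1.698
L = 86 + 1.698 = 87.7 dB

87.7


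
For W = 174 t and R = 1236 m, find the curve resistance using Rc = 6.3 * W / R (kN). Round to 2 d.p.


Rc = 6.3 * W / R
Rc = 6.3 * 174 / 1236
Rc = 1096.2 / 1236
Rc = 0.89 kN

0.89


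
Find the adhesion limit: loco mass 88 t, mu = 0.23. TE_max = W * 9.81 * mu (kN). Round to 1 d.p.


TE_max = W * g * mu
TE_max = 88 * 9.81 * 0.23
TE_max = 863.28 * 0.23
TE_max = 198.6 kN

198.6


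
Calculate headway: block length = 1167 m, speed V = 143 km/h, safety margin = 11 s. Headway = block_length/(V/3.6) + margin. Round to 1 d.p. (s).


V = 143 / 3.6 = 39.7222 m/s
Block traversal time = 1167 / 39.7222 = 29.379 s
Headway = 29.379 + 11
Headway = 40.4 s

40.4


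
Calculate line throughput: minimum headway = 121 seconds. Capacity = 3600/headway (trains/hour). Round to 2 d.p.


Capacity = 3600 / headway
Capacity = 3600 / 121
Capacity = 29.75 trains/hour

29.75


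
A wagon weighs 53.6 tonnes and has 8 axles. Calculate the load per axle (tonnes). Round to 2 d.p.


Load per axle = total weight / number of axles
Load = 53.6 / 8
Load = 6.70 tonnes

6.70


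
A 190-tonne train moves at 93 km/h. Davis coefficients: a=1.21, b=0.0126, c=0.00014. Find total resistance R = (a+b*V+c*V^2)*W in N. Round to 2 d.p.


b*V = 0.0126 * 93 = 1.1718
c*V^2 = 0.00014 * 8649 = 1.21086
R_per_t = 1.21 + 1.1718 + 1.21086 = 3.59266 N/t
R_total = 3.59266 * 190 = 682.61 N

682.61


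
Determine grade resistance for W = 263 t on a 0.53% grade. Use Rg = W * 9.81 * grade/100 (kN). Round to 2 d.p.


Rg = W * 9.81 * grade / 100
Rg = 263 * 9.81 * 0.53 / 100
Rg = 2580.03 * 0.0053
Rg = 13.67 kN

13.67


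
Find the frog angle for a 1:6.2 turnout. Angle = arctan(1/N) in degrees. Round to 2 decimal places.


1/N = 1/6.2 = 0.16129
angle = arctan(0.16129) = 0.159913 rad
angle = 0.159913 * 180/pi = 9.16 degrees

9.16


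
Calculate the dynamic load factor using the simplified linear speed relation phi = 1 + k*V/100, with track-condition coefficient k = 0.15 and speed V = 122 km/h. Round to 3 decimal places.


phi = 1 + k * V / 100
phi = 1 + 0.15 * 122 / 100
phi = 1 + 0.183
phi = 1.183

1.183


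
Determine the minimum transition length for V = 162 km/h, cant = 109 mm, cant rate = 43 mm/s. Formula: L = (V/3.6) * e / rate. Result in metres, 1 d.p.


Convert speed: V = 162 / 3.6 = 45.0 m/s
L = 45.0 * 109 / 43
L = 4905.0 / 43
L = 114.1 m

114.1


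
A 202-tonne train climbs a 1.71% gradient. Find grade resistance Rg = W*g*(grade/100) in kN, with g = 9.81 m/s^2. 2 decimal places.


Rg = W * 9.81 * grade / 100
Rg = 202 * 9.81 * 1.71 / 100
Rg = 1981.62 * 0.0171
Rg = 33.89 kN

33.89


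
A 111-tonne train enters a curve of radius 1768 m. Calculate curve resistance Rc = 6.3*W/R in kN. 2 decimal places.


Rc = 6.3 * W / R
Rc = 6.3 * 111 / 1768
Rc = 699.3 / 1768
Rc = 0.40 kN

0.40


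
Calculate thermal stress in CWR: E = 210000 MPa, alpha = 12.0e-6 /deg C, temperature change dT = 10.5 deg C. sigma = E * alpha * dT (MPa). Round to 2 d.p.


sigma = E * alpha * dT
sigma = 210000 * 12.0e-6 * 10.5
sigma = 2.52 * 10.5
sigma = 26.46 MPa

26.46


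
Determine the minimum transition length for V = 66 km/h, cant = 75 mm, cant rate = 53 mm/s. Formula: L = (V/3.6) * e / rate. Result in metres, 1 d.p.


Convert speed: V = 66 / 3.6 = 18.3333 m/s
L = 18.3333 * 75 / 53
L = 1375.0 / 53
L = 25.9 m

25.9


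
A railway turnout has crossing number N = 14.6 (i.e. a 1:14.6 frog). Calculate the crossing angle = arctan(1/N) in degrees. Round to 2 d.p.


1/N = 1/14.6 = 0.068493
angle = arctan(0.068493) = 0.068386 rad
angle = 0.068386 * 180/pi = 3.92 degrees

3.92


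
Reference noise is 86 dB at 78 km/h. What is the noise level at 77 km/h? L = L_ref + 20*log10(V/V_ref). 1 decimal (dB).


V/V_ref = 77 / 78 = 0.987179
log10(0.987179) = -0.005604
20 * -0.005604 = -0.1121
L = 86 + -0.1121 = 85.9 dB

85.9


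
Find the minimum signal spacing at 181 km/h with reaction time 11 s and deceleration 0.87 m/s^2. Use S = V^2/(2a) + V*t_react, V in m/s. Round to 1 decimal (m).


V = 181 / 3.6 = 50.2778 m/s
Braking distance = 50.2778^2 / (2*0.87) = 1452.7902 m
Sighting distance = 50.2778 * 11 = 553.0556 m
S = 1452.7902 + 553.0556 = 2005.8 m

2005.8


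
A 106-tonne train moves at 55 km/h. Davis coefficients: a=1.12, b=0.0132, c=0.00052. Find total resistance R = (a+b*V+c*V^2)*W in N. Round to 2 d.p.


b*V = 0.0132 * 55 = 0.726
c*V^2 = 0.00052 * 3025 = 1.573
R_per_t = 1.12 + 0.726 + 1.573 = 3.419 N/t
R_total = 3.419 * 106 = 362.41 N

362.41


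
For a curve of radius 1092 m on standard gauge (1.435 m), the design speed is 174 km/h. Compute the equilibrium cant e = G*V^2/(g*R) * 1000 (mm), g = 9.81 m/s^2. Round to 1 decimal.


Convert speed: V = 174 / 3.6 = 48.3333 m/s
Apply formula: e = 1.435 * 48.3333^2 / (9.81 * 1092)
e = 1.435 * 2336.1111 / 10712.52
e = 0.312935 m = 312.9 mm

312.9


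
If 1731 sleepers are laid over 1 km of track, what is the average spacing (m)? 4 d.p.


Spacing = 1000 m / number of sleepers
Spacing = 1000 / 1731
Spacing = 0.5777 m

0.5777


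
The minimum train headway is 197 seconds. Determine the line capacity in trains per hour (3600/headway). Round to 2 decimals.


Capacity = 3600 / headway
Capacity = 3600 / 197
Capacity = 18.27 trains/hour

18.27


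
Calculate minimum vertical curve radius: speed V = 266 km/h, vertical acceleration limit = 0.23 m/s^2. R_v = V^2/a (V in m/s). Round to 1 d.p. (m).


Convert speed: V = 266 / 3.6 = 73.8889 m/s
V^2 = 5459.5679 m^2/s^2
R_v = 5459.5679 / 0.23
R_v = 23737.3 m

23737.3


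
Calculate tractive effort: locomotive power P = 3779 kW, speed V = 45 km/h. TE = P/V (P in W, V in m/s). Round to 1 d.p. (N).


Convert: P = 3779 kW = 3779000 W
V = 45 / 3.6 = 12.5 m/s
TE = 3779000 / 12.5
TE = 302320.0 N

302320.0


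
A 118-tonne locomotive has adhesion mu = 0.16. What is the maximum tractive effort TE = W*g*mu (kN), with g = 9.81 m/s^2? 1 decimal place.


TE_max = W * g * mu
TE_max = 118 * 9.81 * 0.16
TE_max = 1157.58 * 0.16
TE_max = 185.2 kN

185.2


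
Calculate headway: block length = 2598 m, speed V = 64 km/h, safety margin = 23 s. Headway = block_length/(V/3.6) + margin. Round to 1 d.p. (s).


V = 64 / 3.6 = 17.7778 m/s
Block traversal time = 2598 / 17.7778 = 146.1375 s
Headway = 146.1375 + 23
Headway = 169.1 s

169.1


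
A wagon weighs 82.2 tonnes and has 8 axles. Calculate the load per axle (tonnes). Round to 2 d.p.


Load per axle = total weight / number of axles
Load = 82.2 / 8
Load = 10.28 tonnes

10.28


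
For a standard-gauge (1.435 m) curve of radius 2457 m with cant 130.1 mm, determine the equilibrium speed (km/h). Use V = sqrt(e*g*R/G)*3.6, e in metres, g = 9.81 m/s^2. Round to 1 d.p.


Convert cant: e = 130.1 mm = 0.1301 m
V_ms = sqrt(0.1301 * 9.81 * 2457 / 1.435)
V_ms = sqrt(2185.242102) = 46.7466 m/s
V = 46.7466 * 3.6 = 168.3 km/h

168.3


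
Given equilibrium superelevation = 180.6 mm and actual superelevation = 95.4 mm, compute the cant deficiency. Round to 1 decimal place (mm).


Cant deficiency = equilibrium cant - actual cant
CD = 180.6 - 95.4
CD = 85.2 mm

85.2


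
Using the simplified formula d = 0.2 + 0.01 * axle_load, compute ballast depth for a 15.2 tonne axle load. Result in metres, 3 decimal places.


d = 0.2 + 0.01 * 15.2
d = 0.2 + 0.152
d = 0.352 m

0.352


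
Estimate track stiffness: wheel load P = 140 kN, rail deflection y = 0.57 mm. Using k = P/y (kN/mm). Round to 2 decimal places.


Track stiffness k = P / y
k = 140 / 0.57
k = 245.61 kN/mm

245.61


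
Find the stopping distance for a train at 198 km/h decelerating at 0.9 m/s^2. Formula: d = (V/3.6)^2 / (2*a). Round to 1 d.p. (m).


Convert speed: V = 198 / 3.6 = 55.0 m/s
V^2 = 3025.0
d = 3025.0 / (2 * 0.9)
d = 3025.0 / 1.8
d = 1680.6 m

1680.6


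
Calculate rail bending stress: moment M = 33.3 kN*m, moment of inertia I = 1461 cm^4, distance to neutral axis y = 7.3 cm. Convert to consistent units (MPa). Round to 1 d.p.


Convert units:
M = 33.3 kN*m = 33300000 N*mm
y = 7.3 cm = 73 mm
I = 1461 cm^4 = 14610000 mm^4
sigma = 33300000 * 73 / 14610000
sigma = 166.4 MPa

166.4
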